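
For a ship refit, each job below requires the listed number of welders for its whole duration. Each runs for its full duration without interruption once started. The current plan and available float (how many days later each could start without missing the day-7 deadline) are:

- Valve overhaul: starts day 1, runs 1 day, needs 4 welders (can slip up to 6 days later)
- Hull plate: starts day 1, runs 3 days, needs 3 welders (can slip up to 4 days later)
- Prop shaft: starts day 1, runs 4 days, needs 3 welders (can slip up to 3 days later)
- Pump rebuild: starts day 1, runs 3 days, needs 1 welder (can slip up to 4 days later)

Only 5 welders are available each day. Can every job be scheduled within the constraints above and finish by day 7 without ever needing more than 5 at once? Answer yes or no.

The minimum achievable peak is 6; 5 < 6, so no feasible schedule stays within the cap.

no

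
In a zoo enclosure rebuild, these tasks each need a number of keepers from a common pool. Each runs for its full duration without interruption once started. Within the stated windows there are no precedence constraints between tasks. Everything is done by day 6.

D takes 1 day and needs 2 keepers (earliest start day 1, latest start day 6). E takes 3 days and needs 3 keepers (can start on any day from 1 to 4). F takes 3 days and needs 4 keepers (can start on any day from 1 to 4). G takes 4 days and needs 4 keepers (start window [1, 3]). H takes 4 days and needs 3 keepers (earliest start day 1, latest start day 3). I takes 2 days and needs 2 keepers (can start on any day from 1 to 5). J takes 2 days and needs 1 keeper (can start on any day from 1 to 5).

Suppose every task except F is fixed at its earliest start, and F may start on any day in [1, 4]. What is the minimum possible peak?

F@1: d1:19  d2:17  d3:14  d4:7  d5:0  d6:0 → peak 19
F@2: d1:15  d2:17  d3:14  d4:11  d5:0  d6:0 → peak 17
F@3: d1:15  d2:13  d3:14  d4:11  d5:4  d6:0 → peak 15
F@4: d1:15  d2:13  d3:10  d4:11  d5:4  d6:4 → peak 15
Best is F@3, peak 15.

15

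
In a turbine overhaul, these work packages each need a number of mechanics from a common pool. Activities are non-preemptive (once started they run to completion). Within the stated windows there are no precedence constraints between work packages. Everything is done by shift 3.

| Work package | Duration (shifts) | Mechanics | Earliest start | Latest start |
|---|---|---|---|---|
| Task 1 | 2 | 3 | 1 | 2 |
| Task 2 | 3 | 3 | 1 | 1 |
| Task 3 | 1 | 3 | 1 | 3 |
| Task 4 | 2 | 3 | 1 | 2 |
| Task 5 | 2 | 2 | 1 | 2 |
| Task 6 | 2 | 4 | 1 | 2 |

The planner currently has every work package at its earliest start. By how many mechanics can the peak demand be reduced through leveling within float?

3

Early-start peak: s1:18  s2:15  s3:3 ⇒ 18.
Leveled (Task 1@1, Task 2@1, Task 3@1, Task 4@1, Task 5@1, Task 6@2): s1:14  s2:15  s3:7 ⇒ 15.
Reduction 18 − 15 = 3.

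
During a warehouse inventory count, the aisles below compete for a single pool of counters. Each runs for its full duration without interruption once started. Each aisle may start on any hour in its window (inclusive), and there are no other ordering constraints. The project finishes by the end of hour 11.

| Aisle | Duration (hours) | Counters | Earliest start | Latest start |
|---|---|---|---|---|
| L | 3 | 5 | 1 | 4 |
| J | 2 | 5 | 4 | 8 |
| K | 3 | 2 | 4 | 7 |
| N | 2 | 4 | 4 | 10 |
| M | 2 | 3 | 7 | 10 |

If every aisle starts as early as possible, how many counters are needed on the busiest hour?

11

Early-start schedule: L@1, J@4, K@4, N@4, M@7.
Load per hour: hour 1: 5, hour 2: 5, hour 3: 5, hour 4: 11, hour 5: 11, hour 6: 2, hour 7: 3, hour 8: 3, hour 9: 0, hour 10: 0, hour 11: 0.
Peak is 11.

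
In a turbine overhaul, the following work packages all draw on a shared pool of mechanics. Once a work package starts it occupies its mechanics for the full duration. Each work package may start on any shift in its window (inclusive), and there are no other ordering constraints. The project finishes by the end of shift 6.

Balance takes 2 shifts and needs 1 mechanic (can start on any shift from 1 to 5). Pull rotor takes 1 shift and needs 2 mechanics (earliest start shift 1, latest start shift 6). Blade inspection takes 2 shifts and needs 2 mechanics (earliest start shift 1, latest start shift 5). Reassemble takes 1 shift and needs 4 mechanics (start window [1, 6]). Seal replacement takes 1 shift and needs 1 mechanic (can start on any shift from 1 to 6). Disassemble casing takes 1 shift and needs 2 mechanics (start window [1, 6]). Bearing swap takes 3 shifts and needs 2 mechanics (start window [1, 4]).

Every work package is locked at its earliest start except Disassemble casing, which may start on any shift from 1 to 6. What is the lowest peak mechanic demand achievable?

Disassemble casing@1: s1:14  s2:5  s3:2  s4:0  s5:0  s6:0 → peak 14
Disassemble casing@2: s1:12  s2:7  s3:2  s4:0  s5:0  s6:0 → peak 12
Disassemble casing@3: s1:12  s2:5  s3:4  s4:0  s5:0  s6:0 → peak 12
Disassemble casing@4: s1:12  s2:5  s3:2  s4:2  s5:0  s6:0 → peak 12
Disassemble casing@5: s1:12  s2:5  s3:2  s4:0  s5:2  s6:0 → peak 12
Disassemble casing@6: s1:12  s2:5  s3:2  s4:0  s5:0  s6:2 → peak 12
Best is Disassemble casing@2, peak 12.

12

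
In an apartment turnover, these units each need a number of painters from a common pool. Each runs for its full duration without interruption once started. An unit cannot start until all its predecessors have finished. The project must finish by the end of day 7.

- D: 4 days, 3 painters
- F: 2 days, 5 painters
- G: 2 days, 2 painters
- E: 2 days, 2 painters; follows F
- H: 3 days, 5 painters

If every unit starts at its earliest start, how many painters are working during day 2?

15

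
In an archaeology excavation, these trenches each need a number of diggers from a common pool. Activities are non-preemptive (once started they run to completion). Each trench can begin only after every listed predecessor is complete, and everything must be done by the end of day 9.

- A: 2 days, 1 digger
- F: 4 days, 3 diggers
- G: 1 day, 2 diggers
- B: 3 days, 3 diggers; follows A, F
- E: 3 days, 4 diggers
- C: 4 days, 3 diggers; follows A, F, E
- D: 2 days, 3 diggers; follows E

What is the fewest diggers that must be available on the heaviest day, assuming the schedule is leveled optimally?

Early-start (A@1, F@1, G@1, B@5, E@1, C@5, D@4) gives peak 10: d1:10  d2:8  d3:7  d4:6  d5:9  d6:6  d7:6  d8:3  d9:0.
Shift E→3, C→6, D→8.
Schedule A@1, F@1, G@1, B@5, E@3, C@6, D@8: d1:6  d2:4  d3:7  d4:7  d5:7  d6:6  d7:6  d8:6  d9:6 — peak 7.
Total digger-days = 55 over 9 days ⇒ peak ≥ ⌈55/9⌉ = 7, so 7 is optimal.

7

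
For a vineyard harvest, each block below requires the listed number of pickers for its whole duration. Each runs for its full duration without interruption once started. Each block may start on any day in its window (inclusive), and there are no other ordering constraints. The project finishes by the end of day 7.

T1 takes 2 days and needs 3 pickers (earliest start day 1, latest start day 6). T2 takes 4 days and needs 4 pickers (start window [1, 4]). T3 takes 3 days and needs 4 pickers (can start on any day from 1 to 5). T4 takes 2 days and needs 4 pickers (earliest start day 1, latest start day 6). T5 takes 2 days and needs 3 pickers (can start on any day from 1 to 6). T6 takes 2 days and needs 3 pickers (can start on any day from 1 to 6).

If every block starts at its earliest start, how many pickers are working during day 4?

4

At early start, day 4 has: T2.
Demand: 4 = 4.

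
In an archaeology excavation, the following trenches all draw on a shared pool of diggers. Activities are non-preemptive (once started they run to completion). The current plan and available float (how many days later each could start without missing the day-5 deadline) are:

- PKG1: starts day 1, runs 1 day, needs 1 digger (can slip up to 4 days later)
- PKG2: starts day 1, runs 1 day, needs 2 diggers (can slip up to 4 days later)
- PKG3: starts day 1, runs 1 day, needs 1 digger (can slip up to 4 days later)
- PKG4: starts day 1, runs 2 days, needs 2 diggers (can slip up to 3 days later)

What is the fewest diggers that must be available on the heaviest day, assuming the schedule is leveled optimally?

Early-start (PKG1@1, PKG2@1, PKG3@1, PKG4@1) gives peak 6: d1:6  d2:2  d3:0  d4:0  d5:0.
Shift PKG2→2, PKG4→3.
Schedule PKG1@1, PKG2@2, PKG3@1, PKG4@3: d1:2  d2:2  d3:2  d4:2  d5:0 — peak 2.
Total digger-days = 8 over 5 days ⇒ peak ≥ ⌈8/5⌉ = 2, so 2 is optimal.

2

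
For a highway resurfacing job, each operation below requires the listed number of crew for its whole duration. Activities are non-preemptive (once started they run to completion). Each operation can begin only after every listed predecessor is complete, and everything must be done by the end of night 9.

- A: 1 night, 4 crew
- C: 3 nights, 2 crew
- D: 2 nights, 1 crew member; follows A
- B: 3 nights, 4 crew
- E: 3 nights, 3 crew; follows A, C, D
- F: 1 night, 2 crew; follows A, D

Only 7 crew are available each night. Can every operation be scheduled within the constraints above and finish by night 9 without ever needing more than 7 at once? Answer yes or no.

yes

Schedule A@1, C@1, D@2, B@4, E@7, F@4: n1:6  n2:3  n3:3  n4:6  n5:4  n6:4  n7:3  n8:3  n9:3 — peak 6 ≤ 7.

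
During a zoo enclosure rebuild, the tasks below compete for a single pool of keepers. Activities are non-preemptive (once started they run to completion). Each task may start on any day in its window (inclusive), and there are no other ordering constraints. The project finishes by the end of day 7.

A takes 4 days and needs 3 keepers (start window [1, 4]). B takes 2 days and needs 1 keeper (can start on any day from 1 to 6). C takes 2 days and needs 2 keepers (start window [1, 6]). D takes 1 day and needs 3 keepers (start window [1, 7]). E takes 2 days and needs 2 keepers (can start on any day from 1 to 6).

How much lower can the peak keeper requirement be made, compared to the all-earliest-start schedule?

7

Early-start peak: d1:11  d2:8  d3:3  d4:3  d5:0  d6:0  d7:0 ⇒ 11.
Leveled (A@1, B@1, C@5, D@7, E@5): d1:4  d2:4  d3:3  d4:3  d5:4  d6:4  d7:3 ⇒ 4.
Reduction 11 − 4 = 7.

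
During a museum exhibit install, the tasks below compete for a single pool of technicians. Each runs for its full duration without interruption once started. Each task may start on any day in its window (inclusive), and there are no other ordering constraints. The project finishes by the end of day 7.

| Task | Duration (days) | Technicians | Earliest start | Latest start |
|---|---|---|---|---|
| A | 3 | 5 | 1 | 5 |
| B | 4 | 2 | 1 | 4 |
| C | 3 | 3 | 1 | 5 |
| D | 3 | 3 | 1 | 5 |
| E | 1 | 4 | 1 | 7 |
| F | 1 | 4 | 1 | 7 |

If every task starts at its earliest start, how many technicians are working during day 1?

21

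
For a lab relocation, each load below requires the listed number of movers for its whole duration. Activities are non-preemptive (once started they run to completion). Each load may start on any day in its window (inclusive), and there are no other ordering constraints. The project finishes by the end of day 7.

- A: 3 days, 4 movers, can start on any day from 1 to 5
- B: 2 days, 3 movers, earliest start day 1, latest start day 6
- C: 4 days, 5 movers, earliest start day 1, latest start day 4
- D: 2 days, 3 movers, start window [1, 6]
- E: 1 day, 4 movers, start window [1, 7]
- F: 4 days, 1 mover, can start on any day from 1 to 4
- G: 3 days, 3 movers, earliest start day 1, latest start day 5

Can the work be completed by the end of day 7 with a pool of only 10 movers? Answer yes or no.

yes

Schedule A@1, B@1, C@3, D@1, E@4, F@3, G@5: d1:10  d2:10  d3:10  d4:10  d5:9  d6:9  d7:3 — peak 10 ≤ 10.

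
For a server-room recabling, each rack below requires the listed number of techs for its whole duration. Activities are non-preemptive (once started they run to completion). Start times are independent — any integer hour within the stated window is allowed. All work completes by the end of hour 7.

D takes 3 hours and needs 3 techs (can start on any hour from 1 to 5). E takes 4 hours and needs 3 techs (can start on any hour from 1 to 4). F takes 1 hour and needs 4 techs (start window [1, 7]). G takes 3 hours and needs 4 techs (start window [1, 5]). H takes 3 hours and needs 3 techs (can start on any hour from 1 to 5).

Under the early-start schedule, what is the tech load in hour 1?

At early start, hour 1 has: D, E, F, G, H.
Demand: 3 + 3 + 4 + 4 + 3 = 17.

17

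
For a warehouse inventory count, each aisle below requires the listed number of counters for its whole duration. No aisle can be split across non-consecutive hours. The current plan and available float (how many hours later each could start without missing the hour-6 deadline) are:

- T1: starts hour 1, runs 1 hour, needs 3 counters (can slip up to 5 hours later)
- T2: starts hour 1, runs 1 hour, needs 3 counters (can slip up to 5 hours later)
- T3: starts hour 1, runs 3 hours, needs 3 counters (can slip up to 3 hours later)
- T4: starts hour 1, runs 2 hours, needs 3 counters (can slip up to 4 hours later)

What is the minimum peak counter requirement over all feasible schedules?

Early-start (T1@1, T2@1, T3@1, T4@1) gives peak 12: h1:12  h2:6  h3:3  h4:0  h5:0  h6:0.
Shift T3→2, T4→2.
Schedule T1@1, T2@1, T3@2, T4@2: h1:6  h2:6  h3:6  h4:3  h5:0  h6:0 — peak 6.

6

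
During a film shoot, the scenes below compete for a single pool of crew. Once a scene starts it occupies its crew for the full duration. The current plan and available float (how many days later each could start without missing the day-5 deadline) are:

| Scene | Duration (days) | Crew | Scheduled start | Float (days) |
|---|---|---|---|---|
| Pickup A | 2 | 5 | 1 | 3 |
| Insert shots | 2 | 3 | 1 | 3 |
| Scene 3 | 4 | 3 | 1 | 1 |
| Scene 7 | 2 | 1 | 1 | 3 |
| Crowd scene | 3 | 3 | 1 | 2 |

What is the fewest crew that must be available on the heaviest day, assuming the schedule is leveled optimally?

9

Early-start (Pickup A@1, Insert shots@1, Scene 3@1, Scene 7@1, Crowd scene@1) gives peak 15: d1:15  d2:15  d3:6  d4:3  d5:0.
Shift Insert shots→3, Crowd scene→3.
Schedule Pickup A@1, Insert shots@3, Scene 3@1, Scene 7@1, Crowd scene@3: d1:9  d2:9  d3:9  d4:9  d5:3 — peak 9.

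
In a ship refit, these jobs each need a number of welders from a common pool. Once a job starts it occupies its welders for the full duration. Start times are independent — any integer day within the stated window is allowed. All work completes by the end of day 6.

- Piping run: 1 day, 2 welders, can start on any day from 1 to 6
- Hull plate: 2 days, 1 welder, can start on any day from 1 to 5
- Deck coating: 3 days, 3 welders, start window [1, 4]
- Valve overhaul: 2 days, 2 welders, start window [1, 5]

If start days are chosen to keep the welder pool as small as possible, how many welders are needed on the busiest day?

3

Early-start (Piping run@1, Hull plate@1, Deck coating@1, Valve overhaul@1) gives peak 8: d1:8  d2:6  d3:3  d4:0  d5:0  d6:0.
Shift Deck coating→4, Valve overhaul→2.
Schedule Piping run@1, Hull plate@1, Deck coating@4, Valve overhaul@2: d1:3  d2:3  d3:2  d4:3  d5:3  d6:3 — peak 3.
Total welder-days = 17 over 6 days ⇒ peak ≥ ⌈17/6⌉ = 3, so 3 is optimal.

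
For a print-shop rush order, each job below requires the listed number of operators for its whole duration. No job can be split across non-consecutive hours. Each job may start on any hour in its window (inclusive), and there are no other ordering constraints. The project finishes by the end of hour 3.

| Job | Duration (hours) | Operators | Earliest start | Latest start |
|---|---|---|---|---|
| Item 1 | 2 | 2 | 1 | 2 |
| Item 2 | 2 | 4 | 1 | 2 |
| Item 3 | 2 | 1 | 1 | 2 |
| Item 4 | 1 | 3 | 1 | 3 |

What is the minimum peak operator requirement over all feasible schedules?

7

Early-start (Item 1@1, Item 2@1, Item 3@1, Item 4@1) gives peak 10: h1:10  h2:7  h3:0.
Shift Item 4→3.
Schedule Item 1@1, Item 2@1, Item 3@1, Item 4@3: h1:7  h2:7  h3:3 — peak 7.
No arrangement of the 24 feasible schedules does better.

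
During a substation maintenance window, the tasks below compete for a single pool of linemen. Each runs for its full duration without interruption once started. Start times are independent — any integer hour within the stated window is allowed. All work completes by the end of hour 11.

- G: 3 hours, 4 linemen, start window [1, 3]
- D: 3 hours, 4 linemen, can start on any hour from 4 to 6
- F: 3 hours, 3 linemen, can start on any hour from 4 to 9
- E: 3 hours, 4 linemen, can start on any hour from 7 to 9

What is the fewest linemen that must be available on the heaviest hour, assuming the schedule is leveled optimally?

Schedule G@1, D@4, F@4, E@7: h1:4  h2:4  h3:4  h4:7  h5:7  h6:7  h7:4  h8:4  h9:4  h10:0  h11:0 — peak 7.

7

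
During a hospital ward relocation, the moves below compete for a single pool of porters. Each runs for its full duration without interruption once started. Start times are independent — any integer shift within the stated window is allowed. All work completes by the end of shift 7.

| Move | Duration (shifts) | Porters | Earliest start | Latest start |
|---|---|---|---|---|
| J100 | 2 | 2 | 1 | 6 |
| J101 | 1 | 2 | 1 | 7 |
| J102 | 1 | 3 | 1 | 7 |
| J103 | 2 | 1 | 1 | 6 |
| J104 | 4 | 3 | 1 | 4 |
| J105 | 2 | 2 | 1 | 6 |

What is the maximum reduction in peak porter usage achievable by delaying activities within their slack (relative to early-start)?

Early-start peak: s1:13  s2:8  s3:3  s4:3  s5:0  s6:0  s7:0 ⇒ 13.
Leveled (J100@1, J101@1, J102@2, J103@3, J104@3, J105@5): s1:4  s2:5  s3:4  s4:4  s5:5  s6:5  s7:0 ⇒ 5.
Reduction 13 − 5 = 8.

8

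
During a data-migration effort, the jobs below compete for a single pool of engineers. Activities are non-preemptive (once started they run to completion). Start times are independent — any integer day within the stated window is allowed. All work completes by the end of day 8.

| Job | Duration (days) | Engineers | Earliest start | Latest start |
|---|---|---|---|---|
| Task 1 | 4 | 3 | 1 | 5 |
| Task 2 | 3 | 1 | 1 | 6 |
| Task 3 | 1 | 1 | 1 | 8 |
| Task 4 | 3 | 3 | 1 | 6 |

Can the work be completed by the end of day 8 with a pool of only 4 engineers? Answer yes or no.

yes

Schedule Task 1@1, Task 2@1, Task 3@4, Task 4@5: d1:4  d2:4  d3:4  d4:4  d5:3  d6:3  d7:3  d8:0 — peak 4 ≤ 4.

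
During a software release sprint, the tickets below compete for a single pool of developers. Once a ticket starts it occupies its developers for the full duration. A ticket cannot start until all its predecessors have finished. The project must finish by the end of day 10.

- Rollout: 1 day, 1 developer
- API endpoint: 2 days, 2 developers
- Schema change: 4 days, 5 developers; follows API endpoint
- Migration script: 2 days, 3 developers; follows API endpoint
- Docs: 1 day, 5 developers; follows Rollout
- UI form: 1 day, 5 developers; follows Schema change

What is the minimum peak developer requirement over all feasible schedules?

Early-start (Rollout@1, API endpoint@1, Schema change@3, Migration script@3, Docs@2, UI form@7) gives peak 8: d1:3  d2:7  d3:8  d4:8  d5:5  d6:5  d7:5  d8:0  d9:0  d10:0.
Shift Migration script→7, Docs→9, UI form→10.
Schedule Rollout@1, API endpoint@1, Schema change@3, Migration script@7, Docs@9, UI form@10: d1:3  d2:2  d3:5  d4:5  d5:5  d6:5  d7:3  d8:3  d9:5  d10:5 — peak 5.
Total developer-days = 41 over 10 days ⇒ peak ≥ ⌈41/10⌉ = 5, so 5 is optimal.

5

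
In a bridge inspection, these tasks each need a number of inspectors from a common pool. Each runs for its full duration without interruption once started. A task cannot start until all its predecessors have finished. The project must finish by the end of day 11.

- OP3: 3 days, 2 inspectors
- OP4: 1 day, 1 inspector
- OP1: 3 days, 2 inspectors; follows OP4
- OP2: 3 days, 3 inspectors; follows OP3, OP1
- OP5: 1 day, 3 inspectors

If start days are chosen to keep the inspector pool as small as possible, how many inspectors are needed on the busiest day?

Early-start (OP3@1, OP4@1, OP1@2, OP2@5, OP5@1) gives peak 6: d1:6  d2:4  d3:4  d4:2  d5:3  d6:3  d7:3  d8:0  d9:0  d10:0  d11:0.
Shift OP1→4, OP2→7, OP5→10.
Schedule OP3@1, OP4@1, OP1@4, OP2@7, OP5@10: d1:3  d2:2  d3:2  d4:2  d5:2  d6:2  d7:3  d8:3  d9:3  d10:3  d11:0 — peak 3.
Total inspector-days = 25 over 11 days ⇒ peak ≥ ⌈25/11⌉ = 3, so 3 is optimal.

3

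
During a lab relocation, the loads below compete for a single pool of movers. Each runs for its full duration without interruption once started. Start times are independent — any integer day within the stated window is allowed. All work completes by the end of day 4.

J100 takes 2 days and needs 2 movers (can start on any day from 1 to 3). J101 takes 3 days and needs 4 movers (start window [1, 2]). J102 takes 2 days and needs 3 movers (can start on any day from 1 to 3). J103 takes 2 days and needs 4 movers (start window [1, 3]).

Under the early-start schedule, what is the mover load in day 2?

13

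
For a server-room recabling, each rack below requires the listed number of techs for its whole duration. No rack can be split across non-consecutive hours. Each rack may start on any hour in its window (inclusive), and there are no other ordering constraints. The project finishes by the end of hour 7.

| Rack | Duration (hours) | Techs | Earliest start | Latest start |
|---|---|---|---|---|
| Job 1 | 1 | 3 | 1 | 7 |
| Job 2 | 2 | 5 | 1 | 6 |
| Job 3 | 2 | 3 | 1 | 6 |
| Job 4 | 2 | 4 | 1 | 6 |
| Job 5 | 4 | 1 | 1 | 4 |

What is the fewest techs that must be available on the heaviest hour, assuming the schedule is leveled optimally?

Early-start (Job 1@1, Job 2@1, Job 3@1, Job 4@1, Job 5@1) gives peak 16: h1:16  h2:13  h3:1  h4:1  h5:0  h6:0  h7:0.
Shift Job 2→2, Job 3→4, Job 4→6, Job 5→4.
Schedule Job 1@1, Job 2@2, Job 3@4, Job 4@6, Job 5@4: h1:3  h2:5  h3:5  h4:4  h5:4  h6:5  h7:5 — peak 5.
Total tech-hours = 31 over 7 hours ⇒ peak ≥ ⌈31/7⌉ = 5, so 5 is optimal.

5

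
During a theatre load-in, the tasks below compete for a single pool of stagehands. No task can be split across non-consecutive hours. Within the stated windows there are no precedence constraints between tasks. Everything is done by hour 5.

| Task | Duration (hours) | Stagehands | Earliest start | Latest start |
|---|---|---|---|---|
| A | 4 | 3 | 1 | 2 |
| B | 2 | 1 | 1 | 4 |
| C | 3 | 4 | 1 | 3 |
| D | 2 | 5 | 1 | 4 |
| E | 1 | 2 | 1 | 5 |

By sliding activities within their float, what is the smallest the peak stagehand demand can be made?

8

Early-start (A@1, B@1, C@1, D@1, E@1) gives peak 15: h1:15  h2:13  h3:7  h4:3  h5:0.
Shift D→4, E→5.
Schedule A@1, B@1, C@1, D@4, E@5: h1:8  h2:8  h3:7  h4:8  h5:7 — peak 8.
Total stagehand-hours = 38 over 5 hours ⇒ peak ≥ ⌈38/5⌉ = 8, so 8 is optimal.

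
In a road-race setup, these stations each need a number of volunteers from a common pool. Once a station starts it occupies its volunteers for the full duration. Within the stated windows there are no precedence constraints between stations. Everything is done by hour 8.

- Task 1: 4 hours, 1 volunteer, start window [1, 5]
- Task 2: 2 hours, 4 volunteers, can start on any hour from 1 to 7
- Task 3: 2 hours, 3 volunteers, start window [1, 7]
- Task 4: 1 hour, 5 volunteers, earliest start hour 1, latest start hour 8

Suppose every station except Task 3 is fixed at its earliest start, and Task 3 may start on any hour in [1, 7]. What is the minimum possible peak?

Task 3@1: h1:13  h2:8  h3:1  h4:1  h5:0  h6:0  h7:0  h8:0 → peak 13
Task 3@2: h1:10  h2:8  h3:4  h4:1  h5:0  h6:0  h7:0  h8:0 → peak 10
Task 3@3: h1:10  h2:5  h3:4  h4:4  h5:0  h6:0  h7:0  h8:0 → peak 10
Task 3@4: h1:10  h2:5  h3:1  h4:4  h5:3  h6:0  h7:0  h8:0 → peak 10
Task 3@5: h1:10  h2:5  h3:1  h4:1  h5:3  h6:3  h7:0  h8:0 → peak 10
Task 3@6: h1:10  h2:5  h3:1  h4:1  h5:0  h6:3  h7:3  h8:0 → peak 10
Task 3@7: h1:10  h2:5  h3:1  h4:1  h5:0  h6:0  h7:3  h8:3 → peak 10
Best is Task 3@2, peak 10.

10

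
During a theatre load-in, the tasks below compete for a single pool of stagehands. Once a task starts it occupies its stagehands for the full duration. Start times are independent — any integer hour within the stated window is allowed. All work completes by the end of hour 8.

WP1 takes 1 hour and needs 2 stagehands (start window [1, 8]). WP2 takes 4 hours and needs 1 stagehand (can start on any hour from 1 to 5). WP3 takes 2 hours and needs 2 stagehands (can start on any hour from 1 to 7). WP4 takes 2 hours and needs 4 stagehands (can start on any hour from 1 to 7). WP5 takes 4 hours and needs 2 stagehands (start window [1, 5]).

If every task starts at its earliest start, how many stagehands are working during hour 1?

11

At early start, hour 1 has: WP1, WP2, WP3, WP4, WP5.
Demand: 2 + 1 + 2 + 4 + 2 = 11.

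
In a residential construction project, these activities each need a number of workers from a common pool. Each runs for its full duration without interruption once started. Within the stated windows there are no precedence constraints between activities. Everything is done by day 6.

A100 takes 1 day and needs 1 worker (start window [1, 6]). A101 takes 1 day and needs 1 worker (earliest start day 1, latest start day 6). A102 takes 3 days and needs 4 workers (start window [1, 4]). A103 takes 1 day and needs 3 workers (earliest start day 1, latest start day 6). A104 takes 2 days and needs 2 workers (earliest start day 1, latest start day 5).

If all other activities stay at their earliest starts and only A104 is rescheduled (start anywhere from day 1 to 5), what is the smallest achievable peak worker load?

9

A104@1: d1:11  d2:6  d3:4  d4:0  d5:0  d6:0 → peak 11
A104@2: d1:9  d2:6  d3:6  d4:0  d5:0  d6:0 → peak 9
A104@3: d1:9  d2:4  d3:6  d4:2  d5:0  d6:0 → peak 9
A104@4: d1:9  d2:4  d3:4  d4:2  d5:2  d6:0 → peak 9
A104@5: d1:9  d2:4  d3:4  d4:0  d5:2  d6:2 → peak 9
Best is A104@2, peak 9.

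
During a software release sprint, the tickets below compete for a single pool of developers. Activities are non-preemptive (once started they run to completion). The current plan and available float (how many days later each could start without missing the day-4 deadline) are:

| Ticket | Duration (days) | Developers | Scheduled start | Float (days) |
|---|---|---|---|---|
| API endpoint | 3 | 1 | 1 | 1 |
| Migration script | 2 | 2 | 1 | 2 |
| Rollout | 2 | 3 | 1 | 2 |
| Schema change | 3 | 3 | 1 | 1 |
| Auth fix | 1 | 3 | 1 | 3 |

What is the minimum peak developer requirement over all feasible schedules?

Early-start (API endpoint@1, Migration script@1, Rollout@1, Schema change@1, Auth fix@1) gives peak 12: d1:12  d2:9  d3:4  d4:0.
Shift Rollout→3, Auth fix→4.
Schedule API endpoint@1, Migration script@1, Rollout@3, Schema change@1, Auth fix@4: d1:6  d2:6  d3:7  d4:6 — peak 7.
Total developer-days = 25 over 4 days ⇒ peak ≥ ⌈25/4⌉ = 7, so 7 is optimal.

7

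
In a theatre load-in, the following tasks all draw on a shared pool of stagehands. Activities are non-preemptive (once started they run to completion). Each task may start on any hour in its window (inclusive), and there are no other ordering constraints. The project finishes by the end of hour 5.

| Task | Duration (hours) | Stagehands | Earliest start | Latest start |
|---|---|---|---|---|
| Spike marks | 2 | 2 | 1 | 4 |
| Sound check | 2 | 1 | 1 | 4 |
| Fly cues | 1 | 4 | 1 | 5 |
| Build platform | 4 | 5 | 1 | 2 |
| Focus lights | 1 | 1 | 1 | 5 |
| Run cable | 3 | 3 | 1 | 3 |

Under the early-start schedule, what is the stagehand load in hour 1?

At early start, hour 1 has: Spike marks, Sound check, Fly cues, Build platform, Focus lights, Run cable.
Demand: 2 + 1 + 4 + 5 + 1 + 3 = 16.

16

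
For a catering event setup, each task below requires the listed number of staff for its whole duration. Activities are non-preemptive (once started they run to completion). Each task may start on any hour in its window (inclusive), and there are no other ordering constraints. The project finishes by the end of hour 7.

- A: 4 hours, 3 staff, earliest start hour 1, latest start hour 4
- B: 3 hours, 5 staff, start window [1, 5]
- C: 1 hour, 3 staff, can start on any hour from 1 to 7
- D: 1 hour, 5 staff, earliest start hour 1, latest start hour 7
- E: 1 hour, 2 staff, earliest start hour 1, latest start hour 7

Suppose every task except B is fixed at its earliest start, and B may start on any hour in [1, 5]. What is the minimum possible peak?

13

B@1: h1:18  h2:8  h3:8  h4:3  h5:0  h6:0  h7:0 → peak 18
B@2: h1:13  h2:8  h3:8  h4:8  h5:0  h6:0  h7:0 → peak 13
B@3: h1:13  h2:3  h3:8  h4:8  h5:5  h6:0  h7:0 → peak 13
B@4: h1:13  h2:3  h3:3  h4:8  h5:5  h6:5  h7:0 → peak 13
B@5: h1:13  h2:3  h3:3  h4:3  h5:5  h6:5  h7:5 → peak 13
Best is B@2, peak 13.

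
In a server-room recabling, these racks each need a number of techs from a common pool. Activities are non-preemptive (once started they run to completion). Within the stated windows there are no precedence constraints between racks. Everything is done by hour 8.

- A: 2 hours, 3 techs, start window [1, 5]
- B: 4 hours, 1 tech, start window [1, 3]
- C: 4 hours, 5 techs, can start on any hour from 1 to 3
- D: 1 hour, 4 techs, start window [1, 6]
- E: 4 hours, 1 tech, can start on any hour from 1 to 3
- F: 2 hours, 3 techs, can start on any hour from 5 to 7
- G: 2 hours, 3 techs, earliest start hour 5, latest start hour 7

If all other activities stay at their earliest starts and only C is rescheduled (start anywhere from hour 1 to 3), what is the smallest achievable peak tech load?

11

C@1: h1:14  h2:10  h3:7  h4:7  h5:6  h6:6  h7:0  h8:0 → peak 14
C@2: h1:9  h2:10  h3:7  h4:7  h5:11  h6:6  h7:0  h8:0 → peak 11
C@3: h1:9  h2:5  h3:7  h4:7  h5:11  h6:11  h7:0  h8:0 → peak 11
Best is C@2, peak 11.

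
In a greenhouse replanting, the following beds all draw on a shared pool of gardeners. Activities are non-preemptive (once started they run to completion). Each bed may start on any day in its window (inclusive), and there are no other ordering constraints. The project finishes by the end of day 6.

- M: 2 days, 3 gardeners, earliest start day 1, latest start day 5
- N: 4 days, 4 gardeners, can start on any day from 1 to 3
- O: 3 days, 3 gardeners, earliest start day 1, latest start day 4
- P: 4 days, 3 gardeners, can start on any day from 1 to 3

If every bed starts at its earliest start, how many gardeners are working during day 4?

7

At early start, day 4 has: N, P.
Demand: 4 + 3 = 7.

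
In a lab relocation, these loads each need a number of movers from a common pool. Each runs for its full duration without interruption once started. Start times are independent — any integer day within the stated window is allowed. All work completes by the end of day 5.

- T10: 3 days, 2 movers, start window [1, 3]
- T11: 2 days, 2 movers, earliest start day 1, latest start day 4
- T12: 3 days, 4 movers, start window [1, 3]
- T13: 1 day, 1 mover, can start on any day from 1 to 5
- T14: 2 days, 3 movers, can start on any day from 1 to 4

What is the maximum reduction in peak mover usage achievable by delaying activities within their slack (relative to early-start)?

6

Early-start peak: d1:12  d2:11  d3:6  d4:0  d5:0 ⇒ 12.
Leveled (T10@1, T11@4, T12@1, T13@4, T14@4): d1:6  d2:6  d3:6  d4:6  d5:5 ⇒ 6.
Reduction 12 − 6 = 6.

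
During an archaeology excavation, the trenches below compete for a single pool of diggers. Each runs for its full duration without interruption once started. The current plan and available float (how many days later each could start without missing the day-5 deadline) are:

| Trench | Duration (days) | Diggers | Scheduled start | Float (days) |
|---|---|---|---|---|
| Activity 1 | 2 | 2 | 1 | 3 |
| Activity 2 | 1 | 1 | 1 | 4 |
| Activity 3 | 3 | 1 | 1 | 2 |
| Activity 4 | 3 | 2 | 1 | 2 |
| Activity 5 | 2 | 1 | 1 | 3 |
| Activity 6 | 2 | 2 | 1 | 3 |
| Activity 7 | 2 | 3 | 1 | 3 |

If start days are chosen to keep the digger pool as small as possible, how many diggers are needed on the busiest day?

Early-start (Activity 1@1, Activity 2@1, Activity 3@1, Activity 4@1, Activity 5@1, Activity 6@1, Activity 7@1) gives peak 12: d1:12  d2:11  d3:3  d4:0  d5:0.
Shift Activity 5→2, Activity 6→3, Activity 7→4.
Schedule Activity 1@1, Activity 2@1, Activity 3@1, Activity 4@1, Activity 5@2, Activity 6@3, Activity 7@4: d1:6  d2:6  d3:6  d4:5  d5:3 — peak 6.
Total digger-days = 26 over 5 days ⇒ peak ≥ ⌈26/5⌉ = 6, so 6 is optimal.

6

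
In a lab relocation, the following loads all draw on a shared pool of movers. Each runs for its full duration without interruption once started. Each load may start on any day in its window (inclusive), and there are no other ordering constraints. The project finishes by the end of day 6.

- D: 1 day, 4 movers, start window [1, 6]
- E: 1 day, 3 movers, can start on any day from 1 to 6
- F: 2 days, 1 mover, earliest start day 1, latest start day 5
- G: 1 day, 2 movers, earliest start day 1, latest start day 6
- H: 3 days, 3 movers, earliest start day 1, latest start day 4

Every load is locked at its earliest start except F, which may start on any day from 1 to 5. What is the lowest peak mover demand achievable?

F@1: d1:13  d2:4  d3:3  d4:0  d5:0  d6:0 → peak 13
F@2: d1:12  d2:4  d3:4  d4:0  d5:0  d6:0 → peak 12
F@3: d1:12  d2:3  d3:4  d4:1  d5:0  d6:0 → peak 12
F@4: d1:12  d2:3  d3:3  d4:1  d5:1  d6:0 → peak 12
F@5: d1:12  d2:3  d3:3  d4:0  d5:1  d6:1 → peak 12
Best is F@2, peak 12.

12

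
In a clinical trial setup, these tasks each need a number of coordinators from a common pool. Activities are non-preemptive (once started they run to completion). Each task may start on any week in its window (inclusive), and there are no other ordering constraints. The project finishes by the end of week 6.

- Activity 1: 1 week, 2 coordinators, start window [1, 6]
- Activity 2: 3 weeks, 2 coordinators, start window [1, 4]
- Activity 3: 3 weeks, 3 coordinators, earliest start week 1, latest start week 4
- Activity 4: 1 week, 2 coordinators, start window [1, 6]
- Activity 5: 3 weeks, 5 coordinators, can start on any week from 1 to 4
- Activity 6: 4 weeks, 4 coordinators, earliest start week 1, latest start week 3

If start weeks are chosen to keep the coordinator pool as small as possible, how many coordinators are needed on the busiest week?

9

Early-start (Activity 1@1, Activity 2@1, Activity 3@1, Activity 4@1, Activity 5@1, Activity 6@1) gives peak 18: w1:18  w2:14  w3:14  w4:4  w5:0  w6:0.
Shift Activity 5→4, Activity 6→2.
Schedule Activity 1@1, Activity 2@1, Activity 3@1, Activity 4@1, Activity 5@4, Activity 6@2: w1:9  w2:9  w3:9  w4:9  w5:9  w6:5 — peak 9.
Total coordinator-weeks = 50 over 6 weeks ⇒ peak ≥ ⌈50/6⌉ = 9, so 9 is optimal.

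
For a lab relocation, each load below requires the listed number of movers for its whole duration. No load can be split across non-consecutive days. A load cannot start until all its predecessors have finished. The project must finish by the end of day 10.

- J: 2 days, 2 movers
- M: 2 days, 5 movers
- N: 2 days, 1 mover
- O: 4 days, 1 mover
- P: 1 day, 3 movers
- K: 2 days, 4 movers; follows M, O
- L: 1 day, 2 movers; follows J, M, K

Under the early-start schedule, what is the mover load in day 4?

1

At early start, day 4 has: O.
Demand: 1 = 1.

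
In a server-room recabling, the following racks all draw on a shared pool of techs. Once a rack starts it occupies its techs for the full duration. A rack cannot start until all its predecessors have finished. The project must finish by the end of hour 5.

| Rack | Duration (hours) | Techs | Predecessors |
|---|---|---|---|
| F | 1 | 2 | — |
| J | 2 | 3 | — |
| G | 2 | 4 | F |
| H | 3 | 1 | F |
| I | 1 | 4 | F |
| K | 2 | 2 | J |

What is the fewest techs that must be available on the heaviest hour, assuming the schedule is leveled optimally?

Early-start (F@1, J@1, G@2, H@2, I@2, K@3) gives peak 12: h1:5  h2:12  h3:7  h4:3  h5:0.
Shift H→3, I→4.
Schedule F@1, J@1, G@2, H@3, I@4, K@3: h1:5  h2:7  h3:7  h4:7  h5:1 — peak 7.

7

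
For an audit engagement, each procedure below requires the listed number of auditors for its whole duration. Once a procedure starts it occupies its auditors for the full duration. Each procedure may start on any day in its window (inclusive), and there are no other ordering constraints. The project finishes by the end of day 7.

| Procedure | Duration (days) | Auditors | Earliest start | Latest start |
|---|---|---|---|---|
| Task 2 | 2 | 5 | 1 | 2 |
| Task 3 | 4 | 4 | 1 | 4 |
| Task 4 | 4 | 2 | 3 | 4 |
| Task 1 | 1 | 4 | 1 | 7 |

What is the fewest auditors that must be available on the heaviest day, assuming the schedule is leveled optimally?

Early-start (Task 2@1, Task 3@1, Task 4@3, Task 1@1) gives peak 13: d1:13  d2:9  d3:6  d4:6  d5:2  d6:2  d7:0.
Shift Task 3→3, Task 1→7.
Schedule Task 2@1, Task 3@3, Task 4@3, Task 1@7: d1:5  d2:5  d3:6  d4:6  d5:6  d6:6  d7:4 — peak 6.
Total auditor-days = 38 over 7 days ⇒ peak ≥ ⌈38/7⌉ = 6, so 6 is optimal.

6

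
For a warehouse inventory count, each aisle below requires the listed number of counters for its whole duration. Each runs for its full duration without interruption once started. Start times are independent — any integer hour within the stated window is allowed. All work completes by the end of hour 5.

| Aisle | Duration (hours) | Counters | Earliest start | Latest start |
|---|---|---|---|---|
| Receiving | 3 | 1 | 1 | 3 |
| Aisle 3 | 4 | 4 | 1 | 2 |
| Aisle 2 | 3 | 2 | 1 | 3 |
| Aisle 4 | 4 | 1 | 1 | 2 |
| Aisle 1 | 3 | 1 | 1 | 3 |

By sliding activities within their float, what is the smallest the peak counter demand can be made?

9

Schedule Receiving@1, Aisle 3@1, Aisle 2@1, Aisle 4@1, Aisle 1@1: h1:9  h2:9  h3:9  h4:5  h5:0 — peak 9.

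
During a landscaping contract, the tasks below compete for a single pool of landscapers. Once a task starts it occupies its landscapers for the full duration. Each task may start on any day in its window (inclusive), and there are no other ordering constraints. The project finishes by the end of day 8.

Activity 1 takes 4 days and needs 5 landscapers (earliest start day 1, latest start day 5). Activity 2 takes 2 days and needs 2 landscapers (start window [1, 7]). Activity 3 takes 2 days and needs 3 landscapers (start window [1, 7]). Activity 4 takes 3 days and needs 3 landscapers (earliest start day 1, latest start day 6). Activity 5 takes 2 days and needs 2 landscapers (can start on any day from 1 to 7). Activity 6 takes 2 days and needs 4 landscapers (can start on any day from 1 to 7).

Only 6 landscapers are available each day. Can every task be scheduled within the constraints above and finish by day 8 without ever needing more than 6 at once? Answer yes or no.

no

Total landscaper-days = 51; over 8 days the average is 51/8 > 6, so some day must exceed 6.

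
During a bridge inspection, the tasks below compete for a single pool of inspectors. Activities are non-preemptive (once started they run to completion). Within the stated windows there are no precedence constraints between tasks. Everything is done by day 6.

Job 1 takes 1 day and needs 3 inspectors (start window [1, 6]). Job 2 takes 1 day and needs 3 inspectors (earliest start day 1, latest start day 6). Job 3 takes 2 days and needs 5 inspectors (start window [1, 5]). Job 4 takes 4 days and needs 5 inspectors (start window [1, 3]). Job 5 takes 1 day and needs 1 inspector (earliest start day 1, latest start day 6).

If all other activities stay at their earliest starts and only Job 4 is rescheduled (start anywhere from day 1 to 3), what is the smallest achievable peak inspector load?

12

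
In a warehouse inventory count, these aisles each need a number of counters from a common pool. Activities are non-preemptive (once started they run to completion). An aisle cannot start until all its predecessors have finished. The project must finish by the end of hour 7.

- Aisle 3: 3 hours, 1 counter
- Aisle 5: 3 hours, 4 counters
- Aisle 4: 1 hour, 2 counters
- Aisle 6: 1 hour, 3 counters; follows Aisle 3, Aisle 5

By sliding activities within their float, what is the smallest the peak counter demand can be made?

4

Early-start (Aisle 3@1, Aisle 5@1, Aisle 4@1, Aisle 6@4) gives peak 7: h1:7  h2:5  h3:5  h4:3  h5:0  h6:0  h7:0.
Shift Aisle 5→4, Aisle 6→7.
Schedule Aisle 3@1, Aisle 5@4, Aisle 4@1, Aisle 6@7: h1:3  h2:1  h3:1  h4:4  h5:4  h6:4  h7:3 — peak 4.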